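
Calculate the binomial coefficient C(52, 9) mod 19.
7

Using Lucas' theorem:
Write n=52 and k=9 in base 19:
n in base 19: [2, 14]
k in base 19: [0, 9]
C(52,9) mod 19 = ∏ C(n_i, k_i) mod 19
Digit binomials (mod 19): C(2,0) = 1; C(14,9) = 2002 ≡ 7
Product: 1 × 7 = 7 ≡ 7 (mod 19)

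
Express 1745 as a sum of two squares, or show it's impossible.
8² + 41² (a=8, b=41)

Factorization: 1745 = 5 × 349
By Fermat: n is sum of two squares iff every prime p ≡ 3 (mod 4) appears to even power.
All primes ≡ 3 (mod 4) appear to even power.
Search a = 0, 1, 2, … for 1745 - a² a perfect square: first hit at a = 8: 1745 - 64 = 1681 = 41².
1745 = 8² + 41² = 64 + 1681 ✓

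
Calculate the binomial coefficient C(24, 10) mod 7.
3

Using Lucas' theorem:
Write n=24 and k=10 in base 7:
n in base 7: [3, 3]
k in base 7: [1, 3]
C(24,10) mod 7 = ∏ C(n_i, k_i) mod 7
Digit binomials (mod 7): C(3,1) = 3; C(3,3) = 1
Product: 3 × 1 = 3 ≡ 3 (mod 7)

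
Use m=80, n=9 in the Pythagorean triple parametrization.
(6319, 1440, 6481)

Euclid's formula: a = m² - n², b = 2mn, c = m² + n²
m = 80, n = 9
a = 80² - 9² = 6400 - 81 = 6319
b = 2 × 80 × 9 = 1440
c = 80² + 9² = 6400 + 81 = 6481
Verification: 6319² + 1440² = 39929761 + 2073600 = 42003361 = 6481² ✓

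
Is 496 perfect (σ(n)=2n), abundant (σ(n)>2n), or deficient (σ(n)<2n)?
perfect

Proper divisors of 496: sum = 1 + 2 + 4 + 8 + 16 + 31 + 62 + 124 + 248 = 496
Since 496 = 496, 496 is perfect.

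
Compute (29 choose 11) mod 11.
2

Using Lucas' theorem:
Write n=29 and k=11 in base 11:
n in base 11: [2, 7]
k in base 11: [1, 0]
C(29,11) mod 11 = ∏ C(n_i, k_i) mod 11
Digit binomials (mod 11): C(2,1) = 2; C(7,0) = 1
Product: 2 × 1 = 2 ≡ 2 (mod 11)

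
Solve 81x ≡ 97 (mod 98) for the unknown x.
x ≡ 75 (mod 98)

gcd(81, 98) = 1, which divides 97, so solutions exist.
Find 81^(-1) mod 98 by the extended Euclidean algorithm:
98 = 1 × 81 + 17  ⟹  17 = (1)·98 + (-1)·81
81 = 4 × 17 + 13  ⟹  13 = (-4)·98 + (5)·81
17 = 1 × 13 + 4  ⟹  4 = (5)·98 + (-6)·81
13 = 3 × 4 + 1  ⟹  1 = (-19)·98 + (23)·81
So (23)·81 ≡ 1 (mod 98), i.e. 81^(-1) ≡ 23 (mod 98).
x ≡ 23 × 97 = 2231 ≡ 75 (mod 98).
Check: 81 × 75 = 6075 ≡ 97 (mod 98).
Unique solution: x ≡ 75 (mod 98)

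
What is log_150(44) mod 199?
91

Baby-step giant-step with step n = ⌈√199⌉ = 15.
Baby steps 150^j mod 199 (j:value) for j=0..14: 0:1, 1:150, 2:13, 3:159, 4:169, 5:77, 6:8, 7:6, 8:104, 9:78, 10:158, 11:19, 12:64, 13:48, 14:36.
Giant-step multiplier: 150^(-15) ≡ 150^(198-15) = 150^183 ≡ 59 (mod 199).
Giant steps γ_i = 44·59^i mod 199: γ_0=44, γ_1=9, γ_2=133, γ_3=86, γ_4=99, γ_5=70, γ_6=150 (in table at j=1).
x = i·n + j = 6·15 + 1 = 91.
Check: 150^91 ≡ 44 (mod 199).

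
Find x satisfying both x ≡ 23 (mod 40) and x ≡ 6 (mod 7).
223

Using Chinese Remainder Theorem:
M = 40 × 7 = 280
M1 = 7, M2 = 40
y1 = 7^(-1) mod 40 = 23
y2 = 40^(-1) mod 7 = 3
x = (23×7×23 + 6×40×3) mod 280 = 223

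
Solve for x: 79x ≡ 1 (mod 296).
15

gcd(79, 296) = 1, so the inverse exists.
Extended Euclidean algorithm on (296, 79):
296 = 3 × 79 + 59  ⟹  59 = (1)·296 + (-3)·79
79 = 1 × 59 + 20  ⟹  20 = (-1)·296 + (4)·79
59 = 2 × 20 + 19  ⟹  19 = (3)·296 + (-11)·79
20 = 1 × 19 + 1  ⟹  1 = (-4)·296 + (15)·79
So (15)·79 ≡ 1 (mod 296), i.e. 79^(-1) ≡ 15 (mod 296).
Check: 79 × 15 = 1185 ≡ 1 (mod 296)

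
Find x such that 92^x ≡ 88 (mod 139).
17

Baby-step giant-step with step n = ⌈√139⌉ = 12.
Baby steps 92^j mod 139 (j:value) for j=0..11: 0:1, 1:92, 2:124, 3:10, 4:86, 5:128, 6:100, 7:26, 8:29, 9:27, 10:121, 11:12.
Giant-step multiplier: 92^(-12) ≡ 92^(138-12) = 92^126 ≡ 52 (mod 139).
Giant steps γ_i = 88·52^i mod 139: γ_0=88, γ_1=128 (in table at j=5).
x = i·n + j = 1·12 + 5 = 17.
Check: 92^17 ≡ 88 (mod 139).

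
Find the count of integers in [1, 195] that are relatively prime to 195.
96

195 = 3 × 5 × 13
φ(n) = n × ∏(1 - 1/p) for each prime p dividing n
φ(195) = 195 × (1 - 1/3) × (1 - 1/5) × (1 - 1/13) = 96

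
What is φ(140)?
48

140 = 2^2 × 5 × 7
φ(n) = n × ∏(1 - 1/p) for each prime p dividing n
φ(140) = 140 × (1 - 1/2) × (1 - 1/5) × (1 - 1/7) = 48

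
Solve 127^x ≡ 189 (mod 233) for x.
23

Baby-step giant-step with step n = ⌈√233⌉ = 16.
Baby steps 127^j mod 233 (j:value) for j=0..15: 0:1, 1:127, 2:52, 3:80, 4:141, 5:199, 6:109, 7:96, 8:76, 9:99, 10:224, 11:22, 12:231, 13:212, 14:129, 15:73.
Giant-step multiplier: 127^(-16) ≡ 127^(232-16) = 127^216 ≡ 19 (mod 233).
Giant steps γ_i = 189·19^i mod 233: γ_0=189, γ_1=96 (in table at j=7).
x = i·n + j = 1·16 + 7 = 23.
Check: 127^23 ≡ 189 (mod 233).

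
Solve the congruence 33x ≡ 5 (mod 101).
x ≡ 43 (mod 101)

gcd(33, 101) = 1, which divides 5, so solutions exist.
Find 33^(-1) mod 101 by the extended Euclidean algorithm:
101 = 3 × 33 + 2  ⟹  2 = (1)·101 + (-3)·33
33 = 16 × 2 + 1  ⟹  1 = (-16)·101 + (49)·33
So (49)·33 ≡ 1 (mod 101), i.e. 33^(-1) ≡ 49 (mod 101).
x ≡ 49 × 5 = 245 ≡ 43 (mod 101).
Check: 33 × 43 = 1419 ≡ 5 (mod 101).
Unique solution: x ≡ 43 (mod 101)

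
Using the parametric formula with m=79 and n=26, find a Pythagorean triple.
(5565, 4108, 6917)

Euclid's formula: a = m² - n², b = 2mn, c = m² + n²
m = 79, n = 26
a = 79² - 26² = 6241 - 676 = 5565
b = 2 × 79 × 26 = 4108
c = 79² + 26² = 6241 + 676 = 6917
Verification: 5565² + 4108² = 30969225 + 16875664 = 47844889 = 6917² ✓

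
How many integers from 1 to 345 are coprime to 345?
176

345 = 3 × 5 × 23
φ(n) = n × ∏(1 - 1/p) for each prime p dividing n
φ(345) = 345 × (1 - 1/3) × (1 - 1/5) × (1 - 1/23) = 176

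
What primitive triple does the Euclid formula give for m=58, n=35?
(2139, 4060, 4589)

Euclid's formula: a = m² - n², b = 2mn, c = m² + n²
m = 58, n = 35
a = 58² - 35² = 3364 - 1225 = 2139
b = 2 × 58 × 35 = 4060
c = 58² + 35² = 3364 + 1225 = 4589
Verification: 2139² + 4060² = 4575321 + 16483600 = 21058921 = 4589² ✓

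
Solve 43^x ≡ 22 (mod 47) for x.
9

Baby-step giant-step with step n = ⌈√47⌉ = 7.
Baby steps 43^j mod 47 (j:value) for j=0..6: 0:1, 1:43, 2:16, 3:30, 4:21, 5:10, 6:7.
Giant-step multiplier: 43^(-7) ≡ 43^(46-7) = 43^39 ≡ 5 (mod 47).
Giant steps γ_i = 22·5^i mod 47: γ_0=22, γ_1=16 (in table at j=2).
x = i·n + j = 1·7 + 2 = 9.
Check: 43^9 ≡ 22 (mod 47).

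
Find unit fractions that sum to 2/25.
1/13 + 1/325

Greedy algorithm:
2/25: ceiling(25/2) = 13, use 1/13
1/325: ceiling(325/1) = 325, use 1/325
Result: 2/25 = 1/13 + 1/325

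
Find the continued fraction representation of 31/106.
[0; 3, 2, 2, 1, 1, 2]

Euclidean algorithm steps:
31 = 0 × 106 + 31
106 = 3 × 31 + 13
31 = 2 × 13 + 5
13 = 2 × 5 + 3
5 = 1 × 3 + 2
3 = 1 × 2 + 1
2 = 2 × 1 + 0
Continued fraction: [0; 3, 2, 2, 1, 1, 2]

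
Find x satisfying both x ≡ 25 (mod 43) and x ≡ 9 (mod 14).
541

Using Chinese Remainder Theorem:
M = 43 × 14 = 602
M1 = 14, M2 = 43
y1 = 14^(-1) mod 43 = 40
y2 = 43^(-1) mod 14 = 1
x = (25×14×40 + 9×43×1) mod 602 = 541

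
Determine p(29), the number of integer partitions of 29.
4565

p(n) counts ways to write n as a sum of positive integers (order ignored).
Euler's pentagonal recurrence: p(k) = p(k-1) + p(k-2) - p(k-5) - p(k-7) + p(k-12) + p(k-15) - ... (offsets j(3j∓1)/2, signs ++--, p(0)=1, p(<0)=0).
DP table for k = 0..28: p(0)=1, p(1)=1, p(2)=2, p(3)=3, p(4)=5, p(5)=7, p(6)=11, p(7)=15, p(8)=22, p(9)=30, p(10)=42, p(11)=56, p(12)=77, p(13)=101, p(14)=135, p(15)=176, p(16)=231, p(17)=297, p(18)=385, p(19)=490, p(20)=627, p(21)=792, p(22)=1002, p(23)=1255, p(24)=1575, p(25)=1958, p(26)=2436, p(27)=3010, p(28)=3718.
Final step: p(29) = p(28) + p(27) - p(24) - p(22) + p(17) + p(14) - p(7) - p(3)
= 3718 + 3010 - 1575 - 1002 + 297 + 135 - 15 - 3
= 4565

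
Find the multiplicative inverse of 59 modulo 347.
100

gcd(59, 347) = 1, so the inverse exists.
Extended Euclidean algorithm on (347, 59):
347 = 5 × 59 + 52  ⟹  52 = (1)·347 + (-5)·59
59 = 1 × 52 + 7  ⟹  7 = (-1)·347 + (6)·59
52 = 7 × 7 + 3  ⟹  3 = (8)·347 + (-47)·59
7 = 2 × 3 + 1  ⟹  1 = (-17)·347 + (100)·59
So (100)·59 ≡ 1 (mod 347), i.e. 59^(-1) ≡ 100 (mod 347).
Check: 59 × 100 = 5900 ≡ 1 (mod 347)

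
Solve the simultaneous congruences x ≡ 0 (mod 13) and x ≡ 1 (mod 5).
26

Using Chinese Remainder Theorem:
M = 13 × 5 = 65
M1 = 5, M2 = 13
y1 = 5^(-1) mod 13 = 8
y2 = 13^(-1) mod 5 = 2
x = (0×5×8 + 1×13×2) mod 65 = 26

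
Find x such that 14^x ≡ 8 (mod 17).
10

Baby-step giant-step with step n = ⌈√17⌉ = 5.
Baby steps 14^j mod 17 (j:value) for j=0..4: 0:1, 1:14, 2:9, 3:7, 4:13.
Giant-step multiplier: 14^(-5) ≡ 14^(16-5) = 14^11 ≡ 10 (mod 17).
Giant steps γ_i = 8·10^i mod 17: γ_0=8, γ_1=12, γ_2=1 (in table at j=0).
x = i·n + j = 2·5 + 0 = 10.
Check: 14^10 ≡ 8 (mod 17).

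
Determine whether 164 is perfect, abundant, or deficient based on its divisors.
deficient

Proper divisors of 164: sum = 1 + 2 + 4 + 41 + 82 = 130
Since 130 < 164, 164 is deficient.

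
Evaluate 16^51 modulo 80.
16

Repeated squaring. Binary of 51 = 110011.
16^1 ≡ 16 (mod 80); 16^2 ≡ 16 (mod 80); 16^4 ≡ 16 (mod 80); 16^8 ≡ 16 (mod 80); 16^16 ≡ 16 (mod 80); 16^32 ≡ 16 (mod 80)
16^51 = 16^1 × 16^2 × 16^16 × 16^32 ≡ 16 (mod 80)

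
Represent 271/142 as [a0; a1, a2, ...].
[1; 1, 9, 1, 12]

Euclidean algorithm steps:
271 = 1 × 142 + 129
142 = 1 × 129 + 13
129 = 9 × 13 + 12
13 = 1 × 12 + 1
12 = 12 × 1 + 0
Continued fraction: [1; 1, 9, 1, 12]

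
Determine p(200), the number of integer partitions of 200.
3972999029388

p(n) counts ways to write n as a sum of positive integers (order ignored).
Euler's pentagonal recurrence: p(k) = p(k-1) + p(k-2) - p(k-5) - p(k-7) + p(k-12) + p(k-15) - ... (offsets j(3j∓1)/2, signs ++--, p(0)=1, p(<0)=0).
DP table for k = 0..199: p(0)=1, p(1)=1, p(2)=2, p(3)=3, p(4)=5, p(5)=7, p(6)=11, p(7)=15, p(8)=22, p(9)=30, p(10)=42, p(11)=56, p(12)=77, p(13)=101, p(14)=135, p(15)=176, p(16)=231, p(17)=297, p(18)=385, p(19)=490, p(20)=627, p(21)=792, p(22)=1002, p(23)=1255, p(24)=1575, p(25)=1958, p(26)=2436, p(27)=3010, p(28)=3718, p(29)=4565, p(30)=5604, p(31)=6842, p(32)=8349, p(33)=10143, p(34)=12310, p(35)=14883, p(36)=17977, p(37)=21637, p(38)=26015, p(39)=31185, p(40)=37338, p(41)=44583, p(42)=53174, p(43)=63261, p(44)=75175, p(45)=89134, p(46)=105558, p(47)=124754, p(48)=147273, p(49)=173525, p(50)=204226, p(51)=239943, p(52)=281589, p(53)=329931, p(54)=386155, p(55)=451276, p(56)=526823, p(57)=614154, p(58)=715220, p(59)=831820, p(60)=966467, p(61)=1121505, p(62)=1300156, p(63)=1505499, p(64)=1741630, p(65)=2012558, p(66)=2323520, p(67)=2679689, p(68)=3087735, p(69)=3554345, p(70)=4087968, p(71)=4697205, p(72)=5392783, p(73)=6185689, p(74)=7089500, p(75)=8118264, p(76)=9289091, p(77)=10619863, p(78)=12132164, p(79)=13848650, p(80)=15796476, p(81)=18004327, p(82)=20506255, p(83)=23338469, p(84)=26543660, p(85)=30167357, p(86)=34262962, p(87)=38887673, p(88)=44108109, p(89)=49995925, p(90)=56634173, p(91)=64112359, p(92)=72533807, p(93)=82010177, p(94)=92669720, p(95)=104651419, p(96)=118114304, p(97)=133230930, p(98)=150198136, p(99)=169229875, p(100)=190569292, p(101)=214481126, p(102)=241265379, p(103)=271248950, p(104)=304801365, p(105)=342325709, p(106)=384276336, p(107)=431149389, p(108)=483502844, p(109)=541946240, p(110)=607163746, p(111)=679903203, p(112)=761002156, p(113)=851376628, p(114)=952050665, p(115)=1064144451, p(116)=1188908248, p(117)=1327710076, p(118)=1482074143, p(119)=1653668665, p(120)=1844349560, p(121)=2056148051, p(122)=2291320912, p(123)=2552338241, p(124)=2841940500, p(125)=3163127352, p(126)=3519222692, p(127)=3913864295, p(128)=4351078600, p(129)=4835271870, p(130)=5371315400, p(131)=5964539504, p(132)=6620830889, p(133)=7346629512, p(134)=8149040695, p(135)=9035836076, p(136)=10015581680, p(137)=11097645016, p(138)=12292341831, p(139)=13610949895, p(140)=15065878135, p(141)=16670689208, p(142)=18440293320, p(143)=20390982757, p(144)=22540654445, p(145)=24908858009, p(146)=27517052599, p(147)=30388671978, p(148)=33549419497, p(149)=37027355200, p(150)=40853235313, p(151)=45060624582, p(152)=49686288421, p(153)=54770336324, p(154)=60356673280, p(155)=66493182097, p(156)=73232243759, p(157)=80630964769, p(158)=88751778802, p(159)=97662728555, p(160)=107438159466, p(161)=118159068427, p(162)=129913904637, p(163)=142798995930, p(164)=156919475295, p(165)=172389800255, p(166)=189334822579, p(167)=207890420102, p(168)=228204732751, p(169)=250438925115, p(170)=274768617130, p(171)=301384802048, p(172)=330495499613, p(173)=362326859895, p(174)=397125074750, p(175)=435157697830, p(176)=476715857290, p(177)=522115831195, p(178)=571701605655, p(179)=625846753120, p(180)=684957390936, p(181)=749474411781, p(182)=819876908323, p(183)=896684817527, p(184)=980462880430, p(185)=1071823774337, p(186)=1171432692373, p(187)=1280011042268, p(188)=1398341745571, p(189)=1527273599625, p(190)=1667727404093, p(191)=1820701100652, p(192)=1987276856363, p(193)=2168627105469, p(194)=2366022741845, p(195)=2580840212973, p(196)=2814570987591, p(197)=3068829878530, p(198)=3345365983698, p(199)=3646072432125.
Final step: p(200) = p(199) + p(198) - p(195) - p(193) + p(188) + p(185) - p(178) - p(174) + p(165) + p(160) - p(149) - p(143) + p(130) + p(123) - p(108) - p(100) + p(83) + p(74) - p(55) - p(45) + p(24) + p(13)
= 3646072432125 + 3345365983698 - 2580840212973 - 2168627105469 + 1398341745571 + 1071823774337 - 571701605655 - 397125074750 + 172389800255 + 107438159466 - 37027355200 - 20390982757 + 5371315400 + 2552338241 - 483502844 - 190569292 + 23338469 + 7089500 - 451276 - 89134 + 1575 + 101
= 3972999029388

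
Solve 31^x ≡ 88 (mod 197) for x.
60

Baby-step giant-step with step n = ⌈√197⌉ = 15.
Baby steps 31^j mod 197 (j:value) for j=0..14: 0:1, 1:31, 2:173, 3:44, 4:182, 5:126, 6:163, 7:128, 8:28, 9:80, 10:116, 11:50, 12:171, 13:179, 14:33.
Giant-step multiplier: 31^(-15) ≡ 31^(196-15) = 31^181 ≡ 140 (mod 197).
Giant steps γ_i = 88·140^i mod 197: γ_0=88, γ_1=106, γ_2=65, γ_3=38, γ_4=1 (in table at j=0).
x = i·n + j = 4·15 + 0 = 60.
Check: 31^60 ≡ 88 (mod 197).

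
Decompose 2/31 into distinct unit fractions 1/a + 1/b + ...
1/16 + 1/496

Greedy algorithm:
2/31: ceiling(31/2) = 16, use 1/16
1/496: ceiling(496/1) = 496, use 1/496
Result: 2/31 = 1/16 + 1/496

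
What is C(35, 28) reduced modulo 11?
0

Using Lucas' theorem:
Write n=35 and k=28 in base 11:
n in base 11: [3, 2]
k in base 11: [2, 6]
C(35,28) mod 11 = ∏ C(n_i, k_i) mod 11
Digit binomials (mod 11): C(3,2) = 3; C(2,6) = 0 (k_i > n_i)
Product: 3 × 0 = 0 ≡ 0 (mod 11)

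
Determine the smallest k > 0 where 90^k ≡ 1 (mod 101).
100

101 is prime, so ord(90) divides φ(101) = 100.
Divisors of 100: 1, 2, 4, 5, 10, 20, 25, 50, 100.
Repeated squaring: 90^1 ≡ 90, 90^2 ≡ 20, 90^4 ≡ 97, 90^8 ≡ 16, 90^16 ≡ 54, 90^32 ≡ 88, 90^64 ≡ 68 (mod 101).
Test 90^d mod 101 for each divisor d in increasing order:
90^1 ≡ 90
90^2 ≡ 20
90^4 ≡ 97
90^5 = 90^4·90^1 ≡ 44
90^10 = 90^8·90^2 ≡ 17
90^20 = 90^16·90^4 ≡ 87
90^25 = 90^16·90^8·90^1 ≡ 91
90^50 = 90^32·90^16·90^2 ≡ 100
90^100 = 90^64·90^32·90^4 ≡ 1  ← first divisor giving 1
The order is 100.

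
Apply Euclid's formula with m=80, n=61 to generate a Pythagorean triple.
(2679, 9760, 10121)

Euclid's formula: a = m² - n², b = 2mn, c = m² + n²
m = 80, n = 61
a = 80² - 61² = 6400 - 3721 = 2679
b = 2 × 80 × 61 = 9760
c = 80² + 61² = 6400 + 3721 = 10121
Verification: 2679² + 9760² = 7177041 + 95257600 = 102434641 = 10121² ✓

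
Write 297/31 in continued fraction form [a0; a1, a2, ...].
[9; 1, 1, 2, 1, 1, 2]

Euclidean algorithm steps:
297 = 9 × 31 + 18
31 = 1 × 18 + 13
18 = 1 × 13 + 5
13 = 2 × 5 + 3
5 = 1 × 3 + 2
3 = 1 × 2 + 1
2 = 2 × 1 + 0
Continued fraction: [9; 1, 1, 2, 1, 1, 2]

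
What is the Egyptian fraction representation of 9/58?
1/7 + 1/82 + 1/8323

Greedy algorithm:
9/58: ceiling(58/9) = 7, use 1/7
5/406: ceiling(406/5) = 82, use 1/82
1/8323: ceiling(8323/1) = 8323, use 1/8323
Result: 9/58 = 1/7 + 1/82 + 1/8323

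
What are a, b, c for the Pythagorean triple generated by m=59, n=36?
(2185, 4248, 4777)

Euclid's formula: a = m² - n², b = 2mn, c = m² + n²
m = 59, n = 36
a = 59² - 36² = 3481 - 1296 = 2185
b = 2 × 59 × 36 = 4248
c = 59² + 36² = 3481 + 1296 = 4777
Verification: 2185² + 4248² = 4774225 + 18045504 = 22819729 = 4777² ✓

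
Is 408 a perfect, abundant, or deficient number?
abundant

Proper divisors of 408: sum = 1 + 2 + 3 + 4 + 6 + 8 + 12 + 17 + 24 + 34 + 51 + 68 + 102 + 136 + 204 = 672
Since 672 > 408, 408 is abundant.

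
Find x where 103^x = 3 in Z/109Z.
52

Baby-step giant-step with step n = ⌈√109⌉ = 11.
Baby steps 103^j mod 109 (j:value) for j=0..10: 0:1, 1:103, 2:36, 3:2, 4:97, 5:72, 6:4, 7:85, 8:35, 9:8, 10:61.
Giant-step multiplier: 103^(-11) ≡ 103^(108-11) = 103^97 ≡ 95 (mod 109).
Giant steps γ_i = 3·95^i mod 109: γ_0=3, γ_1=67, γ_2=43, γ_3=52, γ_4=35 (in table at j=8).
x = i·n + j = 4·11 + 8 = 52.
Check: 103^52 ≡ 3 (mod 109).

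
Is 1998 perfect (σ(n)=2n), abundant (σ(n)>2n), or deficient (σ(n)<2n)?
abundant

Proper divisors of 1998: sum = 1 + 2 + 3 + 6 + 9 + 18 + 27 + 37 + 54 + 74 + 111 + 222 + 333 + 666 + 999 = 2562
Since 2562 > 1998, 1998 is abundant.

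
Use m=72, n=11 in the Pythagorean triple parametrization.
(5063, 1584, 5305)

Euclid's formula: a = m² - n², b = 2mn, c = m² + n²
m = 72, n = 11
a = 72² - 11² = 5184 - 121 = 5063
b = 2 × 72 × 11 = 1584
c = 72² + 11² = 5184 + 121 = 5305
Verification: 5063² + 1584² = 25633969 + 2509056 = 28143025 = 5305² ✓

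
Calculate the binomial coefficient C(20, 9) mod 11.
1

Using Lucas' theorem:
Write n=20 and k=9 in base 11:
n in base 11: [1, 9]
k in base 11: [0, 9]
C(20,9) mod 11 = ∏ C(n_i, k_i) mod 11
Digit binomials (mod 11): C(1,0) = 1; C(9,9) = 1
Product: 1 × 1 = 1 ≡ 1 (mod 11)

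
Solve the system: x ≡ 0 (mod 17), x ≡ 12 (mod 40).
612

Using Chinese Remainder Theorem:
M = 17 × 40 = 680
M1 = 40, M2 = 17
y1 = 40^(-1) mod 17 = 3
y2 = 17^(-1) mod 40 = 33
x = (0×40×3 + 12×17×33) mod 680 = 612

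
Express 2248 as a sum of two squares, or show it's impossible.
22² + 42² (a=22, b=42)

Factorization: 2248 = 2^3 × 281
By Fermat: n is sum of two squares iff every prime p ≡ 3 (mod 4) appears to even power.
All primes ≡ 3 (mod 4) appear to even power.
Search a = 0, 1, 2, … for 2248 - a² a perfect square: first hit at a = 22: 2248 - 484 = 1764 = 42².
2248 = 22² + 42² = 484 + 1764 ✓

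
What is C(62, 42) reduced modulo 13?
12

Using Lucas' theorem:
Write n=62 and k=42 in base 13:
n in base 13: [4, 10]
k in base 13: [3, 3]
C(62,42) mod 13 = ∏ C(n_i, k_i) mod 13
Digit binomials (mod 13): C(4,3) = 4; C(10,3) = 120 ≡ 3
Product: 4 × 3 = 12 ≡ 12 (mod 13)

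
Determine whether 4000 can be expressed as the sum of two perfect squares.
20² + 60² (a=20, b=60)

Factorization: 4000 = 2^5 × 5^3
By Fermat: n is sum of two squares iff every prime p ≡ 3 (mod 4) appears to even power.
All primes ≡ 3 (mod 4) appear to even power.
Search a = 0, 1, 2, … for 4000 - a² a perfect square: first hit at a = 20: 4000 - 400 = 3600 = 60².
4000 = 20² + 60² = 400 + 3600 ✓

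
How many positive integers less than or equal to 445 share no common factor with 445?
352

445 = 5 × 89
φ(n) = n × ∏(1 - 1/p) for each prime p dividing n
φ(445) = 445 × (1 - 1/5) × (1 - 1/89) = 352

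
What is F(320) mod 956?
841

Matrix identity: Q^n = [[F_(n+1), F_n], [F_n, F_(n-1)]] with Q = [[1,1],[1,0]].
n = 320 = 101000000₂. Square-and-multiply, entries mod 956:
Q^1 = [[1,1],[1,0]]
Q^2 = (Q^1)² = [[2,1],[1,1]]
Q^5 = (Q^2)²·Q = [[8,5],[5,3]]
Q^10 = (Q^5)² = [[89,55],[55,34]]
Q^20 = (Q^10)² = [[430,73],[73,357]]
Q^40 = (Q^20)² = [[941,91],[91,850]]
Q^80 = (Q^40)² = [[858,461],[461,397]]
Q^160 = (Q^80)² = [[333,175],[175,158]]
Q^320 = (Q^160)² = [[26,841],[841,141]]
F_320 mod 956 = Q^320[0][1] = 841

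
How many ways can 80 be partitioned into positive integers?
15796476

p(n) counts ways to write n as a sum of positive integers (order ignored).
Euler's pentagonal recurrence: p(k) = p(k-1) + p(k-2) - p(k-5) - p(k-7) + p(k-12) + p(k-15) - ... (offsets j(3j∓1)/2, signs ++--, p(0)=1, p(<0)=0).
DP table for k = 0..79: p(0)=1, p(1)=1, p(2)=2, p(3)=3, p(4)=5, p(5)=7, p(6)=11, p(7)=15, p(8)=22, p(9)=30, p(10)=42, p(11)=56, p(12)=77, p(13)=101, p(14)=135, p(15)=176, p(16)=231, p(17)=297, p(18)=385, p(19)=490, p(20)=627, p(21)=792, p(22)=1002, p(23)=1255, p(24)=1575, p(25)=1958, p(26)=2436, p(27)=3010, p(28)=3718, p(29)=4565, p(30)=5604, p(31)=6842, p(32)=8349, p(33)=10143, p(34)=12310, p(35)=14883, p(36)=17977, p(37)=21637, p(38)=26015, p(39)=31185, p(40)=37338, p(41)=44583, p(42)=53174, p(43)=63261, p(44)=75175, p(45)=89134, p(46)=105558, p(47)=124754, p(48)=147273, p(49)=173525, p(50)=204226, p(51)=239943, p(52)=281589, p(53)=329931, p(54)=386155, p(55)=451276, p(56)=526823, p(57)=614154, p(58)=715220, p(59)=831820, p(60)=966467, p(61)=1121505, p(62)=1300156, p(63)=1505499, p(64)=1741630, p(65)=2012558, p(66)=2323520, p(67)=2679689, p(68)=3087735, p(69)=3554345, p(70)=4087968, p(71)=4697205, p(72)=5392783, p(73)=6185689, p(74)=7089500, p(75)=8118264, p(76)=9289091, p(77)=10619863, p(78)=12132164, p(79)=13848650.
Final step: p(80) = p(79) + p(78) - p(75) - p(73) + p(68) + p(65) - p(58) - p(54) + p(45) + p(40) - p(29) - p(23) + p(10) + p(3)
= 13848650 + 12132164 - 8118264 - 6185689 + 3087735 + 2012558 - 715220 - 386155 + 89134 + 37338 - 4565 - 1255 + 42 + 3
= 15796476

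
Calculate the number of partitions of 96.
118114304

p(n) counts ways to write n as a sum of positive integers (order ignored).
Euler's pentagonal recurrence: p(k) = p(k-1) + p(k-2) - p(k-5) - p(k-7) + p(k-12) + p(k-15) - ... (offsets j(3j∓1)/2, signs ++--, p(0)=1, p(<0)=0).
DP table for k = 0..95: p(0)=1, p(1)=1, p(2)=2, p(3)=3, p(4)=5, p(5)=7, p(6)=11, p(7)=15, p(8)=22, p(9)=30, p(10)=42, p(11)=56, p(12)=77, p(13)=101, p(14)=135, p(15)=176, p(16)=231, p(17)=297, p(18)=385, p(19)=490, p(20)=627, p(21)=792, p(22)=1002, p(23)=1255, p(24)=1575, p(25)=1958, p(26)=2436, p(27)=3010, p(28)=3718, p(29)=4565, p(30)=5604, p(31)=6842, p(32)=8349, p(33)=10143, p(34)=12310, p(35)=14883, p(36)=17977, p(37)=21637, p(38)=26015, p(39)=31185, p(40)=37338, p(41)=44583, p(42)=53174, p(43)=63261, p(44)=75175, p(45)=89134, p(46)=105558, p(47)=124754, p(48)=147273, p(49)=173525, p(50)=204226, p(51)=239943, p(52)=281589, p(53)=329931, p(54)=386155, p(55)=451276, p(56)=526823, p(57)=614154, p(58)=715220, p(59)=831820, p(60)=966467, p(61)=1121505, p(62)=1300156, p(63)=1505499, p(64)=1741630, p(65)=2012558, p(66)=2323520, p(67)=2679689, p(68)=3087735, p(69)=3554345, p(70)=4087968, p(71)=4697205, p(72)=5392783, p(73)=6185689, p(74)=7089500, p(75)=8118264, p(76)=9289091, p(77)=10619863, p(78)=12132164, p(79)=13848650, p(80)=15796476, p(81)=18004327, p(82)=20506255, p(83)=23338469, p(84)=26543660, p(85)=30167357, p(86)=34262962, p(87)=38887673, p(88)=44108109, p(89)=49995925, p(90)=56634173, p(91)=64112359, p(92)=72533807, p(93)=82010177, p(94)=92669720, p(95)=104651419.
Final step: p(96) = p(95) + p(94) - p(91) - p(89) + p(84) + p(81) - p(74) - p(70) + p(61) + p(56) - p(45) - p(39) + p(26) + p(19) - p(4)
= 104651419 + 92669720 - 64112359 - 49995925 + 26543660 + 18004327 - 7089500 - 4087968 + 1121505 + 526823 - 89134 - 31185 + 2436 + 490 - 5
= 118114304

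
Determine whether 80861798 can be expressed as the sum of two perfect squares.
Not possible

Factorization: 80861798 = 2 × 37 × 103^3
By Fermat: n is sum of two squares iff every prime p ≡ 3 (mod 4) appears to even power.
Prime(s) ≡ 3 (mod 4) with odd exponent: [(103, 3)]
Therefore 80861798 cannot be expressed as a² + b².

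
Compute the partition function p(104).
304801365

p(n) counts ways to write n as a sum of positive integers (order ignored).
Euler's pentagonal recurrence: p(k) = p(k-1) + p(k-2) - p(k-5) - p(k-7) + p(k-12) + p(k-15) - ... (offsets j(3j∓1)/2, signs ++--, p(0)=1, p(<0)=0).
DP table for k = 0..103: p(0)=1, p(1)=1, p(2)=2, p(3)=3, p(4)=5, p(5)=7, p(6)=11, p(7)=15, p(8)=22, p(9)=30, p(10)=42, p(11)=56, p(12)=77, p(13)=101, p(14)=135, p(15)=176, p(16)=231, p(17)=297, p(18)=385, p(19)=490, p(20)=627, p(21)=792, p(22)=1002, p(23)=1255, p(24)=1575, p(25)=1958, p(26)=2436, p(27)=3010, p(28)=3718, p(29)=4565, p(30)=5604, p(31)=6842, p(32)=8349, p(33)=10143, p(34)=12310, p(35)=14883, p(36)=17977, p(37)=21637, p(38)=26015, p(39)=31185, p(40)=37338, p(41)=44583, p(42)=53174, p(43)=63261, p(44)=75175, p(45)=89134, p(46)=105558, p(47)=124754, p(48)=147273, p(49)=173525, p(50)=204226, p(51)=239943, p(52)=281589, p(53)=329931, p(54)=386155, p(55)=451276, p(56)=526823, p(57)=614154, p(58)=715220, p(59)=831820, p(60)=966467, p(61)=1121505, p(62)=1300156, p(63)=1505499, p(64)=1741630, p(65)=2012558, p(66)=2323520, p(67)=2679689, p(68)=3087735, p(69)=3554345, p(70)=4087968, p(71)=4697205, p(72)=5392783, p(73)=6185689, p(74)=7089500, p(75)=8118264, p(76)=9289091, p(77)=10619863, p(78)=12132164, p(79)=13848650, p(80)=15796476, p(81)=18004327, p(82)=20506255, p(83)=23338469, p(84)=26543660, p(85)=30167357, p(86)=34262962, p(87)=38887673, p(88)=44108109, p(89)=49995925, p(90)=56634173, p(91)=64112359, p(92)=72533807, p(93)=82010177, p(94)=92669720, p(95)=104651419, p(96)=118114304, p(97)=133230930, p(98)=150198136, p(99)=169229875, p(100)=190569292, p(101)=214481126, p(102)=241265379, p(103)=271248950.
Final step: p(104) = p(103) + p(102) - p(99) - p(97) + p(92) + p(89) - p(82) - p(78) + p(69) + p(64) - p(53) - p(47) + p(34) + p(27) - p(12) - p(4)
= 271248950 + 241265379 - 169229875 - 133230930 + 72533807 + 49995925 - 20506255 - 12132164 + 3554345 + 1741630 - 329931 - 124754 + 12310 + 3010 - 77 - 5
= 304801365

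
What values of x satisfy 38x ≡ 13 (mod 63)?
x ≡ 2 (mod 63)

gcd(38, 63) = 1, which divides 13, so solutions exist.
Find 38^(-1) mod 63 by the extended Euclidean algorithm:
63 = 1 × 38 + 25  ⟹  25 = (1)·63 + (-1)·38
38 = 1 × 25 + 13  ⟹  13 = (-1)·63 + (2)·38
25 = 1 × 13 + 12  ⟹  12 = (2)·63 + (-3)·38
13 = 1 × 12 + 1  ⟹  1 = (-3)·63 + (5)·38
So (5)·38 ≡ 1 (mod 63), i.e. 38^(-1) ≡ 5 (mod 63).
x ≡ 5 × 13 = 65 ≡ 2 (mod 63).
Check: 38 × 2 = 76 ≡ 13 (mod 63).
Unique solution: x ≡ 2 (mod 63)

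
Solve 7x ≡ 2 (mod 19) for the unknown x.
x ≡ 3 (mod 19)

gcd(7, 19) = 1, which divides 2, so solutions exist.
Find 7^(-1) mod 19 by the extended Euclidean algorithm:
19 = 2 × 7 + 5  ⟹  5 = (1)·19 + (-2)·7
7 = 1 × 5 + 2  ⟹  2 = (-1)·19 + (3)·7
5 = 2 × 2 + 1  ⟹  1 = (3)·19 + (-8)·7
So (-8)·7 ≡ 1 (mod 19), i.e. 7^(-1) ≡ -8 ≡ 11 (mod 19).
x ≡ 11 × 2 = 22 ≡ 3 (mod 19).
Check: 7 × 3 = 21 ≡ 2 (mod 19).
Unique solution: x ≡ 3 (mod 19)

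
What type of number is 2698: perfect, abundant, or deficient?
deficient

Proper divisors of 2698: sum = 1 + 2 + 19 + 38 + 71 + 142 + 1349 = 1622
Since 1622 < 2698, 2698 is deficient.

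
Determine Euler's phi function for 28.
12

28 = 2^2 × 7
φ(n) = n × ∏(1 - 1/p) for each prime p dividing n
φ(28) = 28 × (1 - 1/2) × (1 - 1/7) = 12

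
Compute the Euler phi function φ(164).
80

164 = 2^2 × 41
φ(n) = n × ∏(1 - 1/p) for each prime p dividing n
φ(164) = 164 × (1 - 1/2) × (1 - 1/41) = 80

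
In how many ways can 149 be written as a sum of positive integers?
37027355200

p(n) counts ways to write n as a sum of positive integers (order ignored).
Euler's pentagonal recurrence: p(k) = p(k-1) + p(k-2) - p(k-5) - p(k-7) + p(k-12) + p(k-15) - ... (offsets j(3j∓1)/2, signs ++--, p(0)=1, p(<0)=0).
DP table for k = 0..148: p(0)=1, p(1)=1, p(2)=2, p(3)=3, p(4)=5, p(5)=7, p(6)=11, p(7)=15, p(8)=22, p(9)=30, p(10)=42, p(11)=56, p(12)=77, p(13)=101, p(14)=135, p(15)=176, p(16)=231, p(17)=297, p(18)=385, p(19)=490, p(20)=627, p(21)=792, p(22)=1002, p(23)=1255, p(24)=1575, p(25)=1958, p(26)=2436, p(27)=3010, p(28)=3718, p(29)=4565, p(30)=5604, p(31)=6842, p(32)=8349, p(33)=10143, p(34)=12310, p(35)=14883, p(36)=17977, p(37)=21637, p(38)=26015, p(39)=31185, p(40)=37338, p(41)=44583, p(42)=53174, p(43)=63261, p(44)=75175, p(45)=89134, p(46)=105558, p(47)=124754, p(48)=147273, p(49)=173525, p(50)=204226, p(51)=239943, p(52)=281589, p(53)=329931, p(54)=386155, p(55)=451276, p(56)=526823, p(57)=614154, p(58)=715220, p(59)=831820, p(60)=966467, p(61)=1121505, p(62)=1300156, p(63)=1505499, p(64)=1741630, p(65)=2012558, p(66)=2323520, p(67)=2679689, p(68)=3087735, p(69)=3554345, p(70)=4087968, p(71)=4697205, p(72)=5392783, p(73)=6185689, p(74)=7089500, p(75)=8118264, p(76)=9289091, p(77)=10619863, p(78)=12132164, p(79)=13848650, p(80)=15796476, p(81)=18004327, p(82)=20506255, p(83)=23338469, p(84)=26543660, p(85)=30167357, p(86)=34262962, p(87)=38887673, p(88)=44108109, p(89)=49995925, p(90)=56634173, p(91)=64112359, p(92)=72533807, p(93)=82010177, p(94)=92669720, p(95)=104651419, p(96)=118114304, p(97)=133230930, p(98)=150198136, p(99)=169229875, p(100)=190569292, p(101)=214481126, p(102)=241265379, p(103)=271248950, p(104)=304801365, p(105)=342325709, p(106)=384276336, p(107)=431149389, p(108)=483502844, p(109)=541946240, p(110)=607163746, p(111)=679903203, p(112)=761002156, p(113)=851376628, p(114)=952050665, p(115)=1064144451, p(116)=1188908248, p(117)=1327710076, p(118)=1482074143, p(119)=1653668665, p(120)=1844349560, p(121)=2056148051, p(122)=2291320912, p(123)=2552338241, p(124)=2841940500, p(125)=3163127352, p(126)=3519222692, p(127)=3913864295, p(128)=4351078600, p(129)=4835271870, p(130)=5371315400, p(131)=5964539504, p(132)=6620830889, p(133)=7346629512, p(134)=8149040695, p(135)=9035836076, p(136)=10015581680, p(137)=11097645016, p(138)=12292341831, p(139)=13610949895, p(140)=15065878135, p(141)=16670689208, p(142)=18440293320, p(143)=20390982757, p(144)=22540654445, p(145)=24908858009, p(146)=27517052599, p(147)=30388671978, p(148)=33549419497.
Final step: p(149) = p(148) + p(147) - p(144) - p(142) + p(137) + p(134) - p(127) - p(123) + p(114) + p(109) - p(98) - p(92) + p(79) + p(72) - p(57) - p(49) + p(32) + p(23) - p(4)
= 33549419497 + 30388671978 - 22540654445 - 18440293320 + 11097645016 + 8149040695 - 3913864295 - 2552338241 + 952050665 + 541946240 - 150198136 - 72533807 + 13848650 + 5392783 - 614154 - 173525 + 8349 + 1255 - 5
= 37027355200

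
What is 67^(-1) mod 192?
43

gcd(67, 192) = 1, so the inverse exists.
Extended Euclidean algorithm on (192, 67):
192 = 2 × 67 + 58  ⟹  58 = (1)·192 + (-2)·67
67 = 1 × 58 + 9  ⟹  9 = (-1)·192 + (3)·67
58 = 6 × 9 + 4  ⟹  4 = (7)·192 + (-20)·67
9 = 2 × 4 + 1  ⟹  1 = (-15)·192 + (43)·67
So (43)·67 ≡ 1 (mod 192), i.e. 67^(-1) ≡ 43 (mod 192).
Check: 67 × 43 = 2881 ≡ 1 (mod 192)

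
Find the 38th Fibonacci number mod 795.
404

Matrix identity: Q^n = [[F_(n+1), F_n], [F_n, F_(n-1)]] with Q = [[1,1],[1,0]].
n = 38 = 100110₂. Square-and-multiply, entries mod 795:
Q^1 = [[1,1],[1,0]]
Q^2 = (Q^1)² = [[2,1],[1,1]]
Q^4 = (Q^2)² = [[5,3],[3,2]]
Q^9 = (Q^4)²·Q = [[55,34],[34,21]]
Q^19 = (Q^9)²·Q = [[405,206],[206,199]]
Q^38 = (Q^19)² = [[556,404],[404,152]]
F_38 mod 795 = Q^38[0][1] = 404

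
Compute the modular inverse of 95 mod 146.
83

gcd(95, 146) = 1, so the inverse exists.
Extended Euclidean algorithm on (146, 95):
146 = 1 × 95 + 51  ⟹  51 = (1)·146 + (-1)·95
95 = 1 × 51 + 44  ⟹  44 = (-1)·146 + (2)·95
51 = 1 × 44 + 7  ⟹  7 = (2)·146 + (-3)·95
44 = 6 × 7 + 2  ⟹  2 = (-13)·146 + (20)·95
7 = 3 × 2 + 1  ⟹  1 = (41)·146 + (-63)·95
So (-63)·95 ≡ 1 (mod 146), i.e. 95^(-1) ≡ -63 ≡ 83 (mod 146).
Check: 95 × 83 = 7885 ≡ 1 (mod 146)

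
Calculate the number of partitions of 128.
4351078600

p(n) counts ways to write n as a sum of positive integers (order ignored).
Euler's pentagonal recurrence: p(k) = p(k-1) + p(k-2) - p(k-5) - p(k-7) + p(k-12) + p(k-15) - ... (offsets j(3j∓1)/2, signs ++--, p(0)=1, p(<0)=0).
DP table for k = 0..127: p(0)=1, p(1)=1, p(2)=2, p(3)=3, p(4)=5, p(5)=7, p(6)=11, p(7)=15, p(8)=22, p(9)=30, p(10)=42, p(11)=56, p(12)=77, p(13)=101, p(14)=135, p(15)=176, p(16)=231, p(17)=297, p(18)=385, p(19)=490, p(20)=627, p(21)=792, p(22)=1002, p(23)=1255, p(24)=1575, p(25)=1958, p(26)=2436, p(27)=3010, p(28)=3718, p(29)=4565, p(30)=5604, p(31)=6842, p(32)=8349, p(33)=10143, p(34)=12310, p(35)=14883, p(36)=17977, p(37)=21637, p(38)=26015, p(39)=31185, p(40)=37338, p(41)=44583, p(42)=53174, p(43)=63261, p(44)=75175, p(45)=89134, p(46)=105558, p(47)=124754, p(48)=147273, p(49)=173525, p(50)=204226, p(51)=239943, p(52)=281589, p(53)=329931, p(54)=386155, p(55)=451276, p(56)=526823, p(57)=614154, p(58)=715220, p(59)=831820, p(60)=966467, p(61)=1121505, p(62)=1300156, p(63)=1505499, p(64)=1741630, p(65)=2012558, p(66)=2323520, p(67)=2679689, p(68)=3087735, p(69)=3554345, p(70)=4087968, p(71)=4697205, p(72)=5392783, p(73)=6185689, p(74)=7089500, p(75)=8118264, p(76)=9289091, p(77)=10619863, p(78)=12132164, p(79)=13848650, p(80)=15796476, p(81)=18004327, p(82)=20506255, p(83)=23338469, p(84)=26543660, p(85)=30167357, p(86)=34262962, p(87)=38887673, p(88)=44108109, p(89)=49995925, p(90)=56634173, p(91)=64112359, p(92)=72533807, p(93)=82010177, p(94)=92669720, p(95)=104651419, p(96)=118114304, p(97)=133230930, p(98)=150198136, p(99)=169229875, p(100)=190569292, p(101)=214481126, p(102)=241265379, p(103)=271248950, p(104)=304801365, p(105)=342325709, p(106)=384276336, p(107)=431149389, p(108)=483502844, p(109)=541946240, p(110)=607163746, p(111)=679903203, p(112)=761002156, p(113)=851376628, p(114)=952050665, p(115)=1064144451, p(116)=1188908248, p(117)=1327710076, p(118)=1482074143, p(119)=1653668665, p(120)=1844349560, p(121)=2056148051, p(122)=2291320912, p(123)=2552338241, p(124)=2841940500, p(125)=3163127352, p(126)=3519222692, p(127)=3913864295.
Final step: p(128) = p(127) + p(126) - p(123) - p(121) + p(116) + p(113) - p(106) - p(102) + p(93) + p(88) - p(77) - p(71) + p(58) + p(51) - p(36) - p(28) + p(11) + p(2)
= 3913864295 + 3519222692 - 2552338241 - 2056148051 + 1188908248 + 851376628 - 384276336 - 241265379 + 82010177 + 44108109 - 10619863 - 4697205 + 715220 + 239943 - 17977 - 3718 + 56 + 2
= 4351078600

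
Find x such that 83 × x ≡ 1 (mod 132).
35

gcd(83, 132) = 1, so the inverse exists.
Extended Euclidean algorithm on (132, 83):
132 = 1 × 83 + 49  ⟹  49 = (1)·132 + (-1)·83
83 = 1 × 49 + 34  ⟹  34 = (-1)·132 + (2)·83
49 = 1 × 34 + 15  ⟹  15 = (2)·132 + (-3)·83
34 = 2 × 15 + 4  ⟹  4 = (-5)·132 + (8)·83
15 = 3 × 4 + 3  ⟹  3 = (17)·132 + (-27)·83
4 = 1 × 3 + 1  ⟹  1 = (-22)·132 + (35)·83
So (35)·83 ≡ 1 (mod 132), i.e. 83^(-1) ≡ 35 (mod 132).
Check: 83 × 35 = 2905 ≡ 1 (mod 132)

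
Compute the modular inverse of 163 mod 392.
291

gcd(163, 392) = 1, so the inverse exists.
Extended Euclidean algorithm on (392, 163):
392 = 2 × 163 + 66  ⟹  66 = (1)·392 + (-2)·163
163 = 2 × 66 + 31  ⟹  31 = (-2)·392 + (5)·163
66 = 2 × 31 + 4  ⟹  4 = (5)·392 + (-12)·163
31 = 7 × 4 + 3  ⟹  3 = (-37)·392 + (89)·163
4 = 1 × 3 + 1  ⟹  1 = (42)·392 + (-101)·163
So (-101)·163 ≡ 1 (mod 392), i.e. 163^(-1) ≡ -101 ≡ 291 (mod 392).
Check: 163 × 291 = 47433 ≡ 1 (mod 392)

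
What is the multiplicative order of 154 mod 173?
172

173 is prime, so ord(154) divides φ(173) = 172.
Divisors of 172: 1, 2, 4, 43, 86, 172.
Repeated squaring: 154^1 ≡ 154, 154^2 ≡ 15, 154^4 ≡ 52, 154^8 ≡ 109, 154^16 ≡ 117, 154^32 ≡ 22, 154^64 ≡ 138, 154^128 ≡ 14 (mod 173).
Test 154^d mod 173 for each divisor d in increasing order:
154^1 ≡ 154
154^2 ≡ 15
154^4 ≡ 52
154^43 = 154^32·154^8·154^2·154^1 ≡ 93
154^86 = 154^64·154^16·154^4·154^2 ≡ 172
154^172 = 154^128·154^32·154^8·154^4 ≡ 1  ← first divisor giving 1
The order is 172.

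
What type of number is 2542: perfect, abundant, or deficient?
deficient

Proper divisors of 2542: sum = 1 + 2 + 31 + 41 + 62 + 82 + 1271 = 1490
Since 1490 < 2542, 2542 is deficient.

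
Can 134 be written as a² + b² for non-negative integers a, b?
Not possible

Factorization: 134 = 2 × 67
By Fermat: n is sum of two squares iff every prime p ≡ 3 (mod 4) appears to even power.
Prime(s) ≡ 3 (mod 4) with odd exponent: [(67, 1)]
Therefore 134 cannot be expressed as a² + b².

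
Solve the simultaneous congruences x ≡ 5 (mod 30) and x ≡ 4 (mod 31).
35

Using Chinese Remainder Theorem:
M = 30 × 31 = 930
M1 = 31, M2 = 30
y1 = 31^(-1) mod 30 = 1
y2 = 30^(-1) mod 31 = 30
x = (5×31×1 + 4×30×30) mod 930 = 35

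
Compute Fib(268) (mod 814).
813

Matrix identity: Q^n = [[F_(n+1), F_n], [F_n, F_(n-1)]] with Q = [[1,1],[1,0]].
n = 268 = 100001100₂. Square-and-multiply, entries mod 814:
Q^1 = [[1,1],[1,0]]
Q^2 = (Q^1)² = [[2,1],[1,1]]
Q^4 = (Q^2)² = [[5,3],[3,2]]
Q^8 = (Q^4)² = [[34,21],[21,13]]
Q^16 = (Q^8)² = [[783,173],[173,610]]
Q^33 = (Q^16)²·Q = [[3,772],[772,45]]
Q^67 = (Q^33)²·Q = [[571,145],[145,426]]
Q^134 = (Q^67)² = [[302,487],[487,629]]
Q^268 = (Q^134)² = [[331,813],[813,332]]
F_268 mod 814 = Q^268[0][1] = 813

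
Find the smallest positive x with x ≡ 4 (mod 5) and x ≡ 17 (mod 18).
89

Using Chinese Remainder Theorem:
M = 5 × 18 = 90
M1 = 18, M2 = 5
y1 = 18^(-1) mod 5 = 2
y2 = 5^(-1) mod 18 = 11
x = (4×18×2 + 17×5×11) mod 90 = 89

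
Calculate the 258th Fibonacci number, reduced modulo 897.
307

Matrix identity: Q^n = [[F_(n+1), F_n], [F_n, F_(n-1)]] with Q = [[1,1],[1,0]].
n = 258 = 100000010₂. Square-and-multiply, entries mod 897:
Q^1 = [[1,1],[1,0]]
Q^2 = (Q^1)² = [[2,1],[1,1]]
Q^4 = (Q^2)² = [[5,3],[3,2]]
Q^8 = (Q^4)² = [[34,21],[21,13]]
Q^16 = (Q^8)² = [[700,90],[90,610]]
Q^32 = (Q^16)² = [[265,393],[393,769]]
Q^64 = (Q^32)² = [[424,21],[21,403]]
Q^129 = (Q^64)²·Q = [[244,817],[817,324]]
Q^258 = (Q^129)² = [[455,307],[307,148]]
F_258 mod 897 = Q^258[0][1] = 307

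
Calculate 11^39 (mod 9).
8

Repeated squaring. Binary of 39 = 100111.
11^1 ≡ 2 (mod 9); 11^2 ≡ 4 (mod 9); 11^4 ≡ 7 (mod 9); 11^8 ≡ 4 (mod 9); 11^16 ≡ 7 (mod 9); 11^32 ≡ 4 (mod 9)
11^39 = 11^1 × 11^2 × 11^4 × 11^32 ≡ 8 (mod 9)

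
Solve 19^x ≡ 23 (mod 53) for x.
39

Baby-step giant-step with step n = ⌈√53⌉ = 8.
Baby steps 19^j mod 53 (j:value) for j=0..7: 0:1, 1:19, 2:43, 3:22, 4:47, 5:45, 6:7, 7:27.
Giant-step multiplier: 19^(-8) ≡ 19^(52-8) = 19^44 ≡ 28 (mod 53).
Giant steps γ_i = 23·28^i mod 53: γ_0=23, γ_1=8, γ_2=12, γ_3=18, γ_4=27 (in table at j=7).
x = i·n + j = 4·8 + 7 = 39.
Check: 19^39 ≡ 23 (mod 53).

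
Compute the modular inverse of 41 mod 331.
218

gcd(41, 331) = 1, so the inverse exists.
Extended Euclidean algorithm on (331, 41):
331 = 8 × 41 + 3  ⟹  3 = (1)·331 + (-8)·41
41 = 13 × 3 + 2  ⟹  2 = (-13)·331 + (105)·41
3 = 1 × 2 + 1  ⟹  1 = (14)·331 + (-113)·41
So (-113)·41 ≡ 1 (mod 331), i.e. 41^(-1) ≡ -113 ≡ 218 (mod 331).
Check: 41 × 218 = 8938 ≡ 1 (mod 331)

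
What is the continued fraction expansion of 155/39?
[3; 1, 38]

Euclidean algorithm steps:
155 = 3 × 39 + 38
39 = 1 × 38 + 1
38 = 38 × 1 + 0
Continued fraction: [3; 1, 38]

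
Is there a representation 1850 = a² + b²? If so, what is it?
1² + 43² (a=1, b=43)

Factorization: 1850 = 2 × 5^2 × 37
By Fermat: n is sum of two squares iff every prime p ≡ 3 (mod 4) appears to even power.
All primes ≡ 3 (mod 4) appear to even power.
Search a = 0, 1, 2, … for 1850 - a² a perfect square: first hit at a = 1: 1850 - 1 = 1849 = 43².
1850 = 1² + 43² = 1 + 1849 ✓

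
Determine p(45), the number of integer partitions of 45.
89134

p(n) counts ways to write n as a sum of positive integers (order ignored).
Euler's pentagonal recurrence: p(k) = p(k-1) + p(k-2) - p(k-5) - p(k-7) + p(k-12) + p(k-15) - ... (offsets j(3j∓1)/2, signs ++--, p(0)=1, p(<0)=0).
DP table for k = 0..44: p(0)=1, p(1)=1, p(2)=2, p(3)=3, p(4)=5, p(5)=7, p(6)=11, p(7)=15, p(8)=22, p(9)=30, p(10)=42, p(11)=56, p(12)=77, p(13)=101, p(14)=135, p(15)=176, p(16)=231, p(17)=297, p(18)=385, p(19)=490, p(20)=627, p(21)=792, p(22)=1002, p(23)=1255, p(24)=1575, p(25)=1958, p(26)=2436, p(27)=3010, p(28)=3718, p(29)=4565, p(30)=5604, p(31)=6842, p(32)=8349, p(33)=10143, p(34)=12310, p(35)=14883, p(36)=17977, p(37)=21637, p(38)=26015, p(39)=31185, p(40)=37338, p(41)=44583, p(42)=53174, p(43)=63261, p(44)=75175.
Final step: p(45) = p(44) + p(43) - p(40) - p(38) + p(33) + p(30) - p(23) - p(19) + p(10) + p(5)
= 75175 + 63261 - 37338 - 26015 + 10143 + 5604 - 1255 - 490 + 42 + 7
= 89134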